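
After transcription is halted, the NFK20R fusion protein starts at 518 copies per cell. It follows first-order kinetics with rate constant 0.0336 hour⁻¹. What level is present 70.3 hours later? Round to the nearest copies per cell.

49 copies per cell

t½ = ln 2 / λ = 0.69315 / 0.0336 ≈ 20.629 hours.
Number of half-lives: n = 70.3/20.629 ≈ 3.4078.
Remaining = 518 × (1/2)^3.4078 = 518 × 0.094224 ≈ 48.808 copies per cell.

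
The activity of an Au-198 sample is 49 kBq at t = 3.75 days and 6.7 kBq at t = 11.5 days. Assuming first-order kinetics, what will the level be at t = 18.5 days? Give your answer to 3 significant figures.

1.11 kBq

Over Δt = 11.5 − 3.75 = 7.75 days, the level fell by a factor of 49/6.7 ≈ 7.3134.
n = log₂(7.3134) ≈ 2.8705 half-lives, so t½ = 7.75/2.8705 ≈ 2.6998 days.
From t = 11.5 to t = 18.5: 6.7 × (1/2)^((18.5−11.5)/2.6998) ≈ 1.1107 kBq.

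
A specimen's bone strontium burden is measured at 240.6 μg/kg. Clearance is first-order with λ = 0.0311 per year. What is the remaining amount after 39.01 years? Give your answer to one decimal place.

71.5 μg/kg

t½ = ln 2 / λ = 0.69315 / 0.0311 ≈ 22.288 years.
Number of half-lives: n = 39.01/22.288 ≈ 1.7503.
Remaining = 240.6 × (1/2)^1.7503 = 240.6 × 0.29724 ≈ 71.516 μg/kg.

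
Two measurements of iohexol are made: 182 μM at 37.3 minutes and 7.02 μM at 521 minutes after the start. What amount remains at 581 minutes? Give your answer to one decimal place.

Over Δt = 521 − 37.3 = 483.7 minutes, the level fell by a factor of 182/7.02 ≈ 25.926.
n = log₂(25.926) ≈ 4.6963 half-lives, so t½ = 483.7/4.6963 ≈ 103 minutes.
From t = 521 to t = 581: 7.02 × (1/2)^((581−521)/103) ≈ 4.6878 μM.

4.7 μM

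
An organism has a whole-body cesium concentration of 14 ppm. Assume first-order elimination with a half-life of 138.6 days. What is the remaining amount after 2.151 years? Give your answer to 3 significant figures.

Convert the elapsed time: 2.151 years = 785.115 days.
Number of half-lives: n = 785.115/138.6 ≈ 5.6646.
Remaining = 14 × (1/2)^5.6646 = 14 × 0.019714 ≈ 0.276 ppm.

0.276 ppm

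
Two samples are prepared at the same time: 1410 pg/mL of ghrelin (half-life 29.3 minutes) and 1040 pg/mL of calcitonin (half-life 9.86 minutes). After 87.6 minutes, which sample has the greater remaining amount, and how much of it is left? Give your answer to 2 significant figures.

ghrelin, 180 pg/mL

ghrelin: 1410 × (1/2)^2.9898 ≈ 177.51 pg/mL.
calcitonin: 1040 × (1/2)^8.8844 ≈ 2.2007 pg/mL.
Ghrelin has more remaining, at ≈ 177.51 pg/mL.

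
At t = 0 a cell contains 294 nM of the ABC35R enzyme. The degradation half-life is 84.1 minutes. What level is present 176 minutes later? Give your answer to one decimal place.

68.9 nM

Number of half-lives: n = 176/84.1 ≈ 2.0927.
Remaining = 294 × (1/2)^2.0927 = 294 × 0.23443 ≈ 68.924 nM.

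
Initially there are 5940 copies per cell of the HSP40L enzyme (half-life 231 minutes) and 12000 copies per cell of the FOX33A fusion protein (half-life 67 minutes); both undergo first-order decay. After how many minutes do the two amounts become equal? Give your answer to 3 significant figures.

Set 5940·(1/2)^(t/231) = 12000·(1/2)^(t/67).
Taking log₂: log₂(5940/12000) = t·(1/231 − 1/67).
log₂(0.495) = -1.0145; 1/231 − 1/67 = -0.010596.
t = -1.0145 / -0.010596 ≈ 95.74 minutes.

95.7 minutes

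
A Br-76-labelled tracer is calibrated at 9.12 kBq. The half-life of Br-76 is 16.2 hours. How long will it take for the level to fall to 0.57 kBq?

64.8 hours

0.57/9.12 = 1/16, so 4 half-lives have elapsed.
t = 4 × 16.2 = 64.8 hours.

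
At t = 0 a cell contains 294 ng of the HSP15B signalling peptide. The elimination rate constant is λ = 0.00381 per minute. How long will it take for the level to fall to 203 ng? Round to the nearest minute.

t½ = ln 2 / λ = 0.69315 / 0.00381 ≈ 181.93 minutes.
Fraction remaining = 203/294 ≈ 0.69048.
n = log₂(294/203) = ln(1.4483)/ln 2 ≈ 0.53434 half-lives.
t = n × t½ = 0.53434 × 181.93 ≈ 97.211 minutes.

97 minutes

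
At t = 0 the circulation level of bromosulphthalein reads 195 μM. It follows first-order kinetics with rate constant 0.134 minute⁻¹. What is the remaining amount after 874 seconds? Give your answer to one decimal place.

t½ = ln 2 / k = 0.69315 / 0.134 ≈ 5.1727 minutes.
Convert the elapsed time: 874 seconds = 14.5667 minutes.
Number of half-lives: n = 14.5667/5.1727 ≈ 2.816.
Remaining = 195 × (1/2)^2.816 = 195 × 0.142 ≈ 27.69 μM.

27.7 μM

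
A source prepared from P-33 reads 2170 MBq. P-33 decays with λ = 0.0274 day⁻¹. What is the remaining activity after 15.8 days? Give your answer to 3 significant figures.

1410 MBq

t½ = ln 2 / λ = 0.69315 / 0.0274 ≈ 25.297 days.
Number of half-lives: n = 15.8/25.297 ≈ 0.62457.
Remaining = 2170 × (1/2)^0.62457 = 2170 × 0.64861 ≈ 1407.5 MBq.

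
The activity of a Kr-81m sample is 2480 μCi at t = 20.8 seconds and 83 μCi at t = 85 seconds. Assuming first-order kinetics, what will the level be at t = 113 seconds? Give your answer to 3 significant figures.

18.9 μCi

Over Δt = 85 − 20.8 = 64.2 seconds, the level fell by a factor of 2480/83 ≈ 29.88.
n = log₂(29.88) ≈ 4.9011 half-lives, so t½ = 64.2/4.9011 ≈ 13.099 seconds.
From t = 85 to t = 113: 83 × (1/2)^((113−85)/13.099) ≈ 18.863 μCi.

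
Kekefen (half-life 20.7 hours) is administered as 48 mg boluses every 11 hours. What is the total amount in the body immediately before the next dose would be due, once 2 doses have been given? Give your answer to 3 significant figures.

56.2 mg

The 2 doses were given 22, 11 hours ago.
Total = 48·(1/2)^(22/20.7) + 48·(1/2)^(11/20.7)
      = 22.978 + 33.21 ≈ 56.188 mg.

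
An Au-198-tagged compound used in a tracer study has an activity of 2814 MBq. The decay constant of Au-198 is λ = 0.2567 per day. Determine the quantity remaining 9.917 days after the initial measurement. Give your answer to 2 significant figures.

220 MBq

t½ = ln 2 / λ = 0.69315 / 0.2567 ≈ 2.7002 days.
Number of half-lives: n = 9.917/2.7002 ≈ 3.6727.
Remaining = 2814 × (1/2)^3.6727 = 2814 × 0.078419 ≈ 220.67 MBq.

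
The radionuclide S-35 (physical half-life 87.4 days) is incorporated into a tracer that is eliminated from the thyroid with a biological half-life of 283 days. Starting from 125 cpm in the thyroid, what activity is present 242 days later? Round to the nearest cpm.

1/t_eff = 1/t_phys + 1/t_biol = 1/87.4 + 1/283 = 0.014975 per day.
t_eff = 87.4 × 283 / (87.4 + 283) ≈ 66.777 days.
Remaining = 125 × (1/2)^(242/66.777) = 125 × (1/2)^3.624 ≈ 10.139 cpm.

10 cpm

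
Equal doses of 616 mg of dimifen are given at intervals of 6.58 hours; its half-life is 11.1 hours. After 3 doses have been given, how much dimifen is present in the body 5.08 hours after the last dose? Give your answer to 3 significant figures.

The 3 doses were given 18.24, 11.66, 5.08 hours ago.
Total = 616·(1/2)^(18.24/11.1) + 616·(1/2)^(11.66/11.1) + 616·(1/2)^(5.08/11.1)
      = 197.2 + 297.42 + 448.55 ≈ 943.17 mg.

943 mg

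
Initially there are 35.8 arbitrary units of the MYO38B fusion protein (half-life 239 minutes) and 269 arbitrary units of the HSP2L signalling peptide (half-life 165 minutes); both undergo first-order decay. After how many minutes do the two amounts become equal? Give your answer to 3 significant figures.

1550 minutes

Set 35.8·(1/2)^(t/239) = 269·(1/2)^(t/165).
Taking log₂: log₂(35.8/269) = t·(1/239 − 1/165).
log₂(0.13309) = -2.9096; 1/239 − 1/165 = -0.0018765.
t = -2.9096 / -0.0018765 ≈ 1550.5 minutes.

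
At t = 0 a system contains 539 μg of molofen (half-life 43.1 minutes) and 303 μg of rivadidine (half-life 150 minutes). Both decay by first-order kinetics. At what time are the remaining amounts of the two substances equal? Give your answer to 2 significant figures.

Set 539·(1/2)^(t/43.1) = 303·(1/2)^(t/150).
Taking log₂: log₂(539/303) = t·(1/43.1 − 1/150).
log₂(1.7789) = 0.83097; 1/43.1 − 1/150 = 0.016535.
t = 0.83097 / 0.016535 ≈ 50.254 minutes.

50 minutes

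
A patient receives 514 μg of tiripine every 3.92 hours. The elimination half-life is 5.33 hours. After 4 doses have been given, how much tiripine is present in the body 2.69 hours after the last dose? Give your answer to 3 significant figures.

The 4 doses were given 14.45, 10.53, 6.61, 2.69 hours ago.
Total = 514·(1/2)^(14.45/5.33) + 514·(1/2)^(10.53/5.33) + 514·(1/2)^(6.61/5.33) + 514·(1/2)^(2.69/5.33)
      = 78.496 + 130.69 + 217.59 + 362.27 ≈ 789.05 μg.

789 μg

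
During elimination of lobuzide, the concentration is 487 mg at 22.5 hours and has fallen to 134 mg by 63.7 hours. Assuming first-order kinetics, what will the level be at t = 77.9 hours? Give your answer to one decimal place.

85.9 mg

Over Δt = 63.7 − 22.5 = 41.2 hours, the level fell by a factor of 487/134 ≈ 3.6343.
n = log₂(3.6343) ≈ 1.8617 half-lives, so t½ = 41.2/1.8617 ≈ 22.13 hours.
From t = 63.7 to t = 77.9: 134 × (1/2)^((77.9−63.7)/22.13) ≈ 85.891 mg.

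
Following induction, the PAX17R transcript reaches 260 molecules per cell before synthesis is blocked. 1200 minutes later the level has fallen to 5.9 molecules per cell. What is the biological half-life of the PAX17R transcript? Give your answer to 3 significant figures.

220 minutes

A/A₀ = 5.9/260 ≈ 0.022692.
n = log₂(44.068) ≈ 5.4617 half-lives elapsed in 1200 minutes.
t½ = 1200/5.4617 ≈ 219.71 minutes.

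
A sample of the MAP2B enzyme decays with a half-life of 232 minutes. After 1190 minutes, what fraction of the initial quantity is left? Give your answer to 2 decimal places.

0.03

n = 1190/232 ≈ 5.1293 half-lives.
Fraction remaining = (1/2)^5.1293 ≈ 0.028571.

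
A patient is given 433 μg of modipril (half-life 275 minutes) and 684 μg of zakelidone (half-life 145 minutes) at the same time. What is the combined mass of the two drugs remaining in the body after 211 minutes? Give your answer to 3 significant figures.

504 μg

modipril: 433 × (1/2)^(211/275) = 433 × (1/2)^0.76727 ≈ 254.4 μg.
zakelidone: 684 × (1/2)^(211/145) = 684 × (1/2)^1.4552 ≈ 249.46 μg.
Total = 254.4 + 249.46 ≈ 503.86 μg.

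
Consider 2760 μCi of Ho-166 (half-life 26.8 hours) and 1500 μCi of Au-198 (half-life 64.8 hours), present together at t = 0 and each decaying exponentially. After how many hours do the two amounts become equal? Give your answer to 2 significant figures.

40 hours

Set 2760·(1/2)^(t/26.8) = 1500·(1/2)^(t/64.8).
Taking log₂: log₂(2760/1500) = t·(1/26.8 − 1/64.8).
log₂(1.84) = 0.87971; 1/26.8 − 1/64.8 = 0.021881.
t = 0.87971 / 0.021881 ≈ 40.203 hours.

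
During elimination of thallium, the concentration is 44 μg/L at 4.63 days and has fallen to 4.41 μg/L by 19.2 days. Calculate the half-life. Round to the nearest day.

Over Δt = 19.2 − 4.63 = 14.57 days, the level fell by a factor of 44/4.41 ≈ 9.9773.
n = log₂(9.9773) ≈ 3.3187 half-lives, so t½ = 14.57/3.3187 ≈ 4.3903 days.

4 days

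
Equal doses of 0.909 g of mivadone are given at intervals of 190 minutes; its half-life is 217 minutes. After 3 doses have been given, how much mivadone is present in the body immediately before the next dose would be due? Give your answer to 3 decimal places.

The 3 doses were given 570, 380, 190 minutes ago.
Total = 0.909·(1/2)^(570/217) + 0.909·(1/2)^(380/217) + 0.909·(1/2)^(190/217)
      = 0.14718 + 0.27003 + 0.49544 ≈ 0.91265 g.

0.913 g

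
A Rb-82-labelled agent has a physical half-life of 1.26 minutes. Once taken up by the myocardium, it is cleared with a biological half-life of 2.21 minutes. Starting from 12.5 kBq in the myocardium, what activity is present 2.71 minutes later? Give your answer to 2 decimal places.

1/t_eff = 1/t_phys + 1/t_biol = 1/1.26 + 1/2.21 = 1.2461 per minute.
t_eff = 1.26 × 2.21 / (1.26 + 2.21) ≈ 0.80248 minutes.
Remaining = 12.5 × (1/2)^(2.71/0.80248) = 12.5 × (1/2)^3.377 ≈ 1.2032 kBq.

1.20 kBq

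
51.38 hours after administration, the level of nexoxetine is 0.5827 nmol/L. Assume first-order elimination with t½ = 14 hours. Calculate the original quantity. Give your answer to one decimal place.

7.4 nmol/L

Number of half-lives elapsed: n = 51.38/14 ≈ 3.67.
A₀ = A × 2^n = 0.5827 × 2^3.67 = 0.5827 × 12.729 ≈ 7.4169 nmol/L.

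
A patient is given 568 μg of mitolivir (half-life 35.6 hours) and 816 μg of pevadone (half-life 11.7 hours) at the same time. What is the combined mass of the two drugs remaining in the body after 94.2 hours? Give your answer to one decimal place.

93.8 μg

mitolivir: 568 × (1/2)^(94.2/35.6) = 568 × (1/2)^2.6461 ≈ 90.741 μg.
pevadone: 816 × (1/2)^(94.2/11.7) = 816 × (1/2)^8.0513 ≈ 3.0762 μg.
Total = 90.741 + 3.0762 ≈ 93.817 μg.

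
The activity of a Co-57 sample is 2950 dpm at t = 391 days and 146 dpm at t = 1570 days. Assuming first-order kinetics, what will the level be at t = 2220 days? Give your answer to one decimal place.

Over Δt = 1570 − 391 = 1179 days, the level fell by a factor of 2950/146 ≈ 20.205.
n = log₂(20.205) ≈ 4.3367 half-lives, so t½ = 1179/4.3367 ≈ 271.87 days.
From t = 1570 to t = 2220: 146 × (1/2)^((2220−1570)/271.87) ≈ 27.837 dpm.

27.8 dpm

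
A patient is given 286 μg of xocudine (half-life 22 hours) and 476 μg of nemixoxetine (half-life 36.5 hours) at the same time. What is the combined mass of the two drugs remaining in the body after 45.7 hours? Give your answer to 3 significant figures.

xocudine: 286 × (1/2)^(45.7/22) = 286 × (1/2)^2.0773 ≈ 67.771 μg.
nemixoxetine: 476 × (1/2)^(45.7/36.5) = 476 × (1/2)^1.2521 ≈ 199.85 μg.
Total = 67.771 + 199.85 ≈ 267.62 μg.

268 μg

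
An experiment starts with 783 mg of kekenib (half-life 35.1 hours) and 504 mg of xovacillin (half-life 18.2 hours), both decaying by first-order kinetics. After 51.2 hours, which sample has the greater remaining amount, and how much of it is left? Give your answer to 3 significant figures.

kekenib: 783 × (1/2)^1.4587 ≈ 284.87 mg.
xovacillin: 504 × (1/2)^2.8132 ≈ 71.71 mg.
Kekenib has more remaining, at ≈ 284.87 mg.

kekenib, 285 mg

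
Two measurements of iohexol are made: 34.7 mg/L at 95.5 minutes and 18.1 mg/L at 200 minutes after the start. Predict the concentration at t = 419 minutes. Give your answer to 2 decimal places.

Over Δt = 200 − 95.5 = 104.5 minutes, the level fell by a factor of 34.7/18.1 ≈ 1.9171.
n = log₂(1.9171) ≈ 0.93895 half-lives, so t½ = 104.5/0.93895 ≈ 111.3 minutes.
From t = 200 to t = 419: 18.1 × (1/2)^((419−200)/111.3) ≈ 4.6273 mg/L.

4.63 mg/L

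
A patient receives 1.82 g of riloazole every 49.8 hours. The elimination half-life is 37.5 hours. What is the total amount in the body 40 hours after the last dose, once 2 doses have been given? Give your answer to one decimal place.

1.2 g

The 2 doses were given 89.8, 40 hours ago.
Total = 1.82·(1/2)^(89.8/37.5) + 1.82·(1/2)^(40/37.5)
      = 0.3461 + 0.86891 ≈ 1.215 g.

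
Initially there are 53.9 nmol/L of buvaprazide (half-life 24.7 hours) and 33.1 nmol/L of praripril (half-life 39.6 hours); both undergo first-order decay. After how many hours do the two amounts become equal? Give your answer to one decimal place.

46.2 hours

Set 53.9·(1/2)^(t/24.7) = 33.1·(1/2)^(t/39.6).
Taking log₂: log₂(53.9/33.1) = t·(1/24.7 − 1/39.6).
log₂(1.6284) = 0.70345; 1/24.7 − 1/39.6 = 0.015233.
t = 0.70345 / 0.015233 ≈ 46.179 hours.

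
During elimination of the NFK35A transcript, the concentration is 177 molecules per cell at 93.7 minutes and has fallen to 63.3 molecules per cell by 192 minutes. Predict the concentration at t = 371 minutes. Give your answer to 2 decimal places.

Over Δt = 192 − 93.7 = 98.3 minutes, the level fell by a factor of 177/63.3 ≈ 2.7962.
n = log₂(2.7962) ≈ 1.4835 half-lives, so t½ = 98.3/1.4835 ≈ 66.263 minutes.
From t = 192 to t = 371: 63.3 × (1/2)^((371−192)/66.263) ≈ 9.7324 molecules per cell.

9.73 molecules per cell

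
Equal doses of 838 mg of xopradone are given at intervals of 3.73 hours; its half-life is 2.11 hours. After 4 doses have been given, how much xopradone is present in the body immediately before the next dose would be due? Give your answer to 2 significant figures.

The 4 doses were given 14.92, 11.19, 7.46, 3.73 hours ago.
Total = 838·(1/2)^(14.92/2.11) + 838·(1/2)^(11.19/2.11) + 838·(1/2)^(7.46/2.11) + 838·(1/2)^(3.73/2.11)
      = 6.2321 + 21.222 + 72.267 + 246.09 ≈ 345.81 mg.

350 mg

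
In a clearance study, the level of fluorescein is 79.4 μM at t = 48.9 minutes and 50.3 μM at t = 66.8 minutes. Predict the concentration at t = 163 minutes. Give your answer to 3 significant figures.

Over Δt = 66.8 − 48.9 = 17.9 minutes, the level fell by a factor of 79.4/50.3 ≈ 1.5785.
n = log₂(1.5785) ≈ 0.65858 half-lives, so t½ = 17.9/0.65858 ≈ 27.18 minutes.
From t = 66.8 to t = 163: 50.3 × (1/2)^((163−66.8)/27.18) ≈ 4.3261 μM.

4.33 μM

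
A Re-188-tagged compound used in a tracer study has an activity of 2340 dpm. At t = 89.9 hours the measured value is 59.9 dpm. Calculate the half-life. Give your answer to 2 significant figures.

A/A₀ = 59.9/2340 ≈ 0.025598.
n = log₂(39.065) ≈ 5.2878 half-lives elapsed in 89.9 hours.
t½ = 89.9/5.2878 ≈ 17.001 hours.

17 hours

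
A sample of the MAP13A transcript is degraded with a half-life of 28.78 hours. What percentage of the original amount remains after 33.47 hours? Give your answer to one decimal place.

44.7%

n = 33.47/28.78 ≈ 1.163 half-lives.
Fraction remaining = (1/2)^1.163 ≈ 0.4466, i.e. 44.66%.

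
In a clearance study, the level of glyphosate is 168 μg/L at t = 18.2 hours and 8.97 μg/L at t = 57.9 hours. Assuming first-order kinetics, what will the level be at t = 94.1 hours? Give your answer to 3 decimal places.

Over Δt = 57.9 − 18.2 = 39.7 hours, the level fell by a factor of 168/8.97 ≈ 18.729.
n = log₂(18.729) ≈ 4.2272 half-lives, so t½ = 39.7/4.2272 ≈ 9.3915 hours.
From t = 57.9 to t = 94.1: 8.97 × (1/2)^((94.1−57.9)/9.3915) ≈ 0.6201 μg/L.

0.620 μg/L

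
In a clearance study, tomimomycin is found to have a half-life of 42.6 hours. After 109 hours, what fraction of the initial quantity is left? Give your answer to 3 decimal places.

0.170

n = 109/42.6 ≈ 2.5587 half-lives.
Fraction remaining = (1/2)^2.5587 ≈ 0.16973.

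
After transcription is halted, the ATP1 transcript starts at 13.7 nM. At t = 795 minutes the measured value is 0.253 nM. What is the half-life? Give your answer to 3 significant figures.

A/A₀ = 0.253/13.7 ≈ 0.018467.
n = log₂(54.15) ≈ 5.7589 half-lives elapsed in 795 minutes.
t½ = 795/5.7589 ≈ 138.05 minutes.

138 minutes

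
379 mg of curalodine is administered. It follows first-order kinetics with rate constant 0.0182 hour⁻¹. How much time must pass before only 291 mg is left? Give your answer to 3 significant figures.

t½ = ln 2 / λ = 0.69315 / 0.0182 ≈ 38.085 hours.
Fraction remaining = 291/379 ≈ 0.76781.
n = log₂(379/291) = ln(1.3024)/ln 2 ≈ 0.38118 half-lives.
t = n × t½ = 0.38118 × 38.085 ≈ 14.517 hours.

14.5 hours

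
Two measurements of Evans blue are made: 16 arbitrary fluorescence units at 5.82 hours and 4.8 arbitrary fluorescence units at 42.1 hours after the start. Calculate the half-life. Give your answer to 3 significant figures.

20.9 hours

Over Δt = 42.1 − 5.82 = 36.28 hours, the level fell by a factor of 16/4.8 ≈ 3.3333.
n = log₂(3.3333) ≈ 1.737 half-lives, so t½ = 36.28/1.737 ≈ 20.887 hours.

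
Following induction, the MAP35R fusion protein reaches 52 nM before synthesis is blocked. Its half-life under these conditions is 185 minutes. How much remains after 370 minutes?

Elapsed time is 2 half-lives (370/185).
Each half-life halves the amount: 52 × (1/2)^2 = 52/4 = 13 nM.

13 nM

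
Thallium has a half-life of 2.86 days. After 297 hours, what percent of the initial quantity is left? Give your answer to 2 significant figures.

297 hours = 12.375 days.
n = 12.375/2.86 ≈ 4.3269 half-lives.
Fraction remaining = (1/2)^4.3269 ≈ 0.049827, i.e. 4.9827%.

5.0%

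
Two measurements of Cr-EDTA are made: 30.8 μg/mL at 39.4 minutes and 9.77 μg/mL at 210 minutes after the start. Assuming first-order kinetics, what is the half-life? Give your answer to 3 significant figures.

103 minutes

Over Δt = 210 − 39.4 = 170.6 minutes, the level fell by a factor of 30.8/9.77 ≈ 3.1525.
n = log₂(3.1525) ≈ 1.6565 half-lives, so t½ = 170.6/1.6565 ≈ 102.99 minutes.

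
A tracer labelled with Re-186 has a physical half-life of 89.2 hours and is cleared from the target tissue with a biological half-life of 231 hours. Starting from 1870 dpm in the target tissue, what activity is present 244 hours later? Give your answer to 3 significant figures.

135 dpm

1/t_eff = 1/t_phys + 1/t_biol = 1/89.2 + 1/231 = 0.01554 per hour.
t_eff = 89.2 × 231 / (89.2 + 231) ≈ 64.351 hours.
Remaining = 1870 × (1/2)^(244/64.351) = 1870 × (1/2)^3.7917 ≈ 135.03 dpm.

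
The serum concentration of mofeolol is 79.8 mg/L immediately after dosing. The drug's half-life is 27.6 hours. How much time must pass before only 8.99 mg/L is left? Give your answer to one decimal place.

86.9 hours

Fraction remaining = 8.99/79.8 ≈ 0.11266.
n = log₂(79.8/8.99) = ln(8.8765)/ln 2 ≈ 3.15 half-lives.
t = n × t½ = 3.15 × 27.6 ≈ 86.94 hours.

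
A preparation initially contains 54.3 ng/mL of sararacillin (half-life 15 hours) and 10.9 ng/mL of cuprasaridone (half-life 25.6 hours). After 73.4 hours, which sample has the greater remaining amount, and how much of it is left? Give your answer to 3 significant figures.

sararacillin: 54.3 × (1/2)^4.8933 ≈ 1.8271 ng/mL.
cuprasaridone: 10.9 × (1/2)^2.8672 ≈ 1.4939 ng/mL.
Sararacillin has more remaining, at ≈ 1.8271 ng/mL.

sararacillin, 1.83 ng/mL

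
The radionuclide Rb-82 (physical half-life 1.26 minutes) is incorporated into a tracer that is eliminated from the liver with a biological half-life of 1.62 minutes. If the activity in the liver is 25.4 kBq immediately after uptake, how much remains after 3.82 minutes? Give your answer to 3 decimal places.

0.606 kBq

1/t_eff = 1/t_phys + 1/t_biol = 1/1.26 + 1/1.62 = 1.4109 per minute.
t_eff = 1.26 × 1.62 / (1.26 + 1.62) ≈ 0.70875 minutes.
Remaining = 25.4 × (1/2)^(3.82/0.70875) = 25.4 × (1/2)^5.3898 ≈ 0.60583 kBq.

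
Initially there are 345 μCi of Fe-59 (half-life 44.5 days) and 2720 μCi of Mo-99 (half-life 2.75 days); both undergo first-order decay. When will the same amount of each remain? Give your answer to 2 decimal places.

Set 345·(1/2)^(t/44.5) = 2720·(1/2)^(t/2.75).
Taking log₂: log₂(345/2720) = t·(1/44.5 − 1/2.75).
log₂(0.12684) = -2.9789; 1/44.5 − 1/2.75 = -0.34116.
t = -2.9789 / -0.34116 ≈ 8.7317 days.

8.73 days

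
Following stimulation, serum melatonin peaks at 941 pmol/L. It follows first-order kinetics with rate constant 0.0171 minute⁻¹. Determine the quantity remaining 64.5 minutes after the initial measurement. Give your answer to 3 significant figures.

t½ = ln 2 / λ = 0.69315 / 0.0171 ≈ 40.535 minutes.
Number of half-lives: n = 64.5/40.535 ≈ 1.5912.
Remaining = 941 × (1/2)^1.5912 = 941 × 0.33189 ≈ 312.31 pmol/L.

312 pmol/L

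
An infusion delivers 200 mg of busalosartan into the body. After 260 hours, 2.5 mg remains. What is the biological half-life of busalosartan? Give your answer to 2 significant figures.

41 hours

A/A₀ = 2.5/200 ≈ 0.0125.
n = log₂(80) ≈ 6.3219 half-lives elapsed in 260 hours.
t½ = 260/6.3219 ≈ 41.127 hours.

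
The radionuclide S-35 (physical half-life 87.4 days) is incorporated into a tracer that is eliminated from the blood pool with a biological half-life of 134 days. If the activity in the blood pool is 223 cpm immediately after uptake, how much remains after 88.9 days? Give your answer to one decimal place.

1/t_eff = 1/t_phys + 1/t_biol = 1/87.4 + 1/134 = 0.018904 per day.
t_eff = 87.4 × 134 / (87.4 + 134) ≈ 52.898 days.
Remaining = 223 × (1/2)^(88.9/52.898) = 223 × (1/2)^1.6806 ≈ 69.566 cpm.

69.6 cpm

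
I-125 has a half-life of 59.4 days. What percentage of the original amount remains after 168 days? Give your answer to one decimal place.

n = 168/59.4 ≈ 2.8283 half-lives.
Fraction remaining = (1/2)^2.8283 ≈ 0.1408, i.e. 14.08%.

14.1%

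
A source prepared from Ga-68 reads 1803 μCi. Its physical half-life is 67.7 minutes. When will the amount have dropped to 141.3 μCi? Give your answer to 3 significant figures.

Fraction remaining = 141.3/1803 ≈ 0.078369.
n = log₂(1803/141.3) = ln(12.76)/ln 2 ≈ 3.6736 half-lives.
t = n × t½ = 3.6736 × 67.7 ≈ 248.7 minutes.

249 minutes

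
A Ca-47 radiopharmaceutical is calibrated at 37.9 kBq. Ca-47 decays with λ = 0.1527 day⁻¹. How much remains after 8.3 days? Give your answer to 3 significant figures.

t½ = ln 2 / λ = 0.69315 / 0.1527 ≈ 4.5393 days.
Number of half-lives: n = 8.3/4.5393 ≈ 1.8285.
Remaining = 37.9 × (1/2)^1.8285 = 37.9 × 0.28156 ≈ 10.671 kBq.

10.7 kBq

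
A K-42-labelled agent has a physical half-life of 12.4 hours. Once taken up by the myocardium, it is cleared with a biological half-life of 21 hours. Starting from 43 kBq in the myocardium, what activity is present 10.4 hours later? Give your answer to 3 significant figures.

1/t_eff = 1/t_phys + 1/t_biol = 1/12.4 + 1/21 = 0.12826 per hour.
t_eff = 12.4 × 21 / (12.4 + 21) ≈ 7.7964 hours.
Remaining = 43 × (1/2)^(10.4/7.7964) = 43 × (1/2)^1.3339 ≈ 17.057 kBq.

17.1 kBq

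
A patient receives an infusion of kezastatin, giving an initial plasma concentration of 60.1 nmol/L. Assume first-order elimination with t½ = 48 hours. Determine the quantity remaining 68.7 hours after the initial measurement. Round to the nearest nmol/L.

22 nmol/L

Number of half-lives: n = 68.7/48 ≈ 1.4313.
Remaining = 60.1 × (1/2)^1.4313 = 60.1 × 0.37081 ≈ 22.286 nmol/L.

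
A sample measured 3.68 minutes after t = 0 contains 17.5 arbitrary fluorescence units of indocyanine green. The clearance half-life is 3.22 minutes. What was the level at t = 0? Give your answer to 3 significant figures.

Number of half-lives elapsed: n = 3.68/3.22 ≈ 1.1429.
A₀ = A × 2^n = 17.5 × 2^1.1429 = 17.5 × 2.2082 ≈ 38.643 arbitrary fluorescence units.

38.6 arbitrary fluorescence units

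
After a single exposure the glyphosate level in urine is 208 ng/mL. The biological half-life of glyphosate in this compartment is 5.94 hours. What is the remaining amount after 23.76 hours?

13 ng/mL

Elapsed time is 4 half-lives (23.76/5.94).
Each half-life halves the amount: 208 × (1/2)^4 = 208/16 = 13 ng/mL.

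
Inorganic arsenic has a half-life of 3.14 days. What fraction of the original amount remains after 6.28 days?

0.25

n = 6.28/3.14 ≈ 2 half-lives.
Fraction remaining = (1/2)^2 ≈ 0.25.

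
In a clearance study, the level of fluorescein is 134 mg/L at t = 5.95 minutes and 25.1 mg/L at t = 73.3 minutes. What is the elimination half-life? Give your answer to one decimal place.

Over Δt = 73.3 − 5.95 = 67.35 minutes, the level fell by a factor of 134/25.1 ≈ 5.3386.
n = log₂(5.3386) ≈ 2.4165 half-lives, so t½ = 67.35/2.4165 ≈ 27.871 minutes.

27.9 minutes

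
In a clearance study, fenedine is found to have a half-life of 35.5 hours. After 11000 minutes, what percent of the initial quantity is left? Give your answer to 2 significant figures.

2.8%

11000 minutes = 183.333 hours.
n = 183.333/35.5 ≈ 5.1643 half-lives.
Fraction remaining = (1/2)^5.1643 ≈ 0.027886, i.e. 2.7886%.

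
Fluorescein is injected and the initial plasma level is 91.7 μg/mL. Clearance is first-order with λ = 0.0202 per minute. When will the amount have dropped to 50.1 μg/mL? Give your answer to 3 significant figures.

29.9 minutes

t½ = ln 2 / λ = 0.69315 / 0.0202 ≈ 34.314 minutes.
Fraction remaining = 50.1/91.7 ≈ 0.54635.
n = log₂(91.7/50.1) = ln(1.8303)/ln 2 ≈ 0.87211 half-lives.
t = n × t½ = 0.87211 × 34.314 ≈ 29.926 minutes.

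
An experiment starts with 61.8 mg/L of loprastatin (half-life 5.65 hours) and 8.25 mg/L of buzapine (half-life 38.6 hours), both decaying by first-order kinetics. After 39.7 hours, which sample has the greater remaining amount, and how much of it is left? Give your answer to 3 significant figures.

loprastatin: 61.8 × (1/2)^7.0265 ≈ 0.47401 mg/L.
buzapine: 8.25 × (1/2)^1.0285 ≈ 4.0443 mg/L.
Buzapine has more remaining, at ≈ 4.0443 mg/L.

buzapine, 4.04 mg/L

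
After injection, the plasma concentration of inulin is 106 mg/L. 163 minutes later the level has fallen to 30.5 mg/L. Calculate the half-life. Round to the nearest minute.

91 minutes

A/A₀ = 30.5/106 ≈ 0.28774.
n = log₂(3.4754) ≈ 1.7972 half-lives elapsed in 163 minutes.
t½ = 163/1.7972 ≈ 90.697 minutes.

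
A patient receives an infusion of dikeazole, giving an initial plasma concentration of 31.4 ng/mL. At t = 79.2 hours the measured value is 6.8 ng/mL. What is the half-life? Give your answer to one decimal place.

35.9 hours

A/A₀ = 6.8/31.4 ≈ 0.21656.
n = log₂(4.6176) ≈ 2.2072 half-lives elapsed in 79.2 hours.
t½ = 79.2/2.2072 ≈ 35.883 hours.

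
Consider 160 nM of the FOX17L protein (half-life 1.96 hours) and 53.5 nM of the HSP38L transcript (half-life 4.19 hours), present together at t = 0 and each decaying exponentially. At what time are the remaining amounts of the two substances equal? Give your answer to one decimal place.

Set 160·(1/2)^(t/1.96) = 53.5·(1/2)^(t/4.19).
Taking log₂: log₂(160/53.5) = t·(1/1.96 − 1/4.19).
log₂(2.9907) = 1.5805; 1/1.96 − 1/4.19 = 0.27154.
t = 1.5805 / 0.27154 ≈ 5.8203 hours.

5.8 hours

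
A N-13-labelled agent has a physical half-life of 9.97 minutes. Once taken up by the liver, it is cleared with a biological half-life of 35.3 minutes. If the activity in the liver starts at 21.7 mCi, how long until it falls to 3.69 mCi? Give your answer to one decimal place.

19.9 minutes

1/t_eff = 1/t_phys + 1/t_biol = 1/9.97 + 1/35.3 = 0.12863 per minute.
t_eff = 9.97 × 35.3 / (9.97 + 35.3) ≈ 7.7743 minutes.
n = log₂(21.7/3.69) ≈ 2.556; t = 2.556 × 7.7743 ≈ 19.871 minutes.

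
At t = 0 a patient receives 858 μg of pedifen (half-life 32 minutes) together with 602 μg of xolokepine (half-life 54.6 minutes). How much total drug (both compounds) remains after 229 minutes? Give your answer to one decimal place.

38.9 μg

pedifen: 858 × (1/2)^(229/32) = 858 × (1/2)^7.1562 ≈ 6.0151 μg.
xolokepine: 602 × (1/2)^(229/54.6) = 602 × (1/2)^4.1941 ≈ 32.888 μg.
Total = 6.0151 + 32.888 ≈ 38.903 μg.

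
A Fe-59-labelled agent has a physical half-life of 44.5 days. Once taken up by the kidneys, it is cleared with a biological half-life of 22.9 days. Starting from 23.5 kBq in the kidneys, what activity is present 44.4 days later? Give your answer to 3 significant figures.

1/t_eff = 1/t_phys + 1/t_biol = 1/44.5 + 1/22.9 = 0.06614 per day.
t_eff = 44.5 × 22.9 / (44.5 + 22.9) ≈ 15.119 days.
Remaining = 23.5 × (1/2)^(44.4/15.119) = 23.5 × (1/2)^2.9366 ≈ 3.0694 kBq.

3.07 kBq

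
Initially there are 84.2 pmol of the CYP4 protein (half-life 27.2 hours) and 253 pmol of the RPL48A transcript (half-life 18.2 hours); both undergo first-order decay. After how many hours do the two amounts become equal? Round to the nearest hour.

Set 84.2·(1/2)^(t/27.2) = 253·(1/2)^(t/18.2).
Taking log₂: log₂(84.2/253) = t·(1/27.2 − 1/18.2).
log₂(0.33281) = -1.5872; 1/27.2 − 1/18.2 = -0.01818.
t = -1.5872 / -0.01818 ≈ 87.306 hours.

87 hours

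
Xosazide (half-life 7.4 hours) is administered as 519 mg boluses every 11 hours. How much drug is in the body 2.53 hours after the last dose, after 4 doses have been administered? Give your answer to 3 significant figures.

The 4 doses were given 35.53, 24.53, 13.53, 2.53 hours ago.
Total = 519·(1/2)^(35.53/7.4) + 519·(1/2)^(24.53/7.4) + 519·(1/2)^(13.53/7.4) + 519·(1/2)^(2.53/7.4)
      = 18.613 + 52.155 + 146.14 + 409.49 ≈ 626.4 mg.

626 mg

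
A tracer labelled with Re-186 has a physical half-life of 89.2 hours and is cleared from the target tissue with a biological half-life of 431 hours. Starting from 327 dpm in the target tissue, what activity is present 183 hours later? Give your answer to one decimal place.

58.8 dpm

1/t_eff = 1/t_phys + 1/t_biol = 1/89.2 + 1/431 = 0.013531 per hour.
t_eff = 89.2 × 431 / (89.2 + 431) ≈ 73.905 hours.
Remaining = 327 × (1/2)^(183/73.905) = 327 × (1/2)^2.4762 ≈ 58.769 dpm.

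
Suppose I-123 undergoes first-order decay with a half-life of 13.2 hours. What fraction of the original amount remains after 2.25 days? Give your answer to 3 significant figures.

0.0587

2.25 days = 54 hours.
n = 54/13.2 ≈ 4.0909 half-lives.
Fraction remaining = (1/2)^4.0909 ≈ 0.058683.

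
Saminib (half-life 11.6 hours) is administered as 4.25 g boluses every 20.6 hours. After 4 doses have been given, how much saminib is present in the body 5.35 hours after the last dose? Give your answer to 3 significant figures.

4.33 g

The 4 doses were given 67.15, 46.55, 25.95, 5.35 hours ago.
Total = 4.25·(1/2)^(67.15/11.6) + 4.25·(1/2)^(46.55/11.6) + 4.25·(1/2)^(25.95/11.6) + 4.25·(1/2)^(5.35/11.6)
      = 0.076876 + 0.26325 + 0.9015 + 3.0871 ≈ 4.3287 g.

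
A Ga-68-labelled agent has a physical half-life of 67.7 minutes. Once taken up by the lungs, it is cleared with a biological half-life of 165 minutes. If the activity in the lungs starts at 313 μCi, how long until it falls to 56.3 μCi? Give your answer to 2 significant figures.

1/t_eff = 1/t_phys + 1/t_biol = 1/67.7 + 1/165 = 0.020832 per minute.
t_eff = 67.7 × 165 / (67.7 + 165) ≈ 48.004 minutes.
n = log₂(313/56.3) ≈ 2.475; t = 2.475 × 48.004 ≈ 118.81 minutes.

120 minutes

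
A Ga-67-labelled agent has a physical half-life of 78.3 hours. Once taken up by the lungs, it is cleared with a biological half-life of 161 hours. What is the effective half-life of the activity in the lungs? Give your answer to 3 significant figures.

52.7 hours

1/t_eff = 1/t_phys + 1/t_biol = 1/78.3 + 1/161 = 0.018983 per hour.
t_eff = 78.3 × 161 / (78.3 + 161) ≈ 52.68 hours.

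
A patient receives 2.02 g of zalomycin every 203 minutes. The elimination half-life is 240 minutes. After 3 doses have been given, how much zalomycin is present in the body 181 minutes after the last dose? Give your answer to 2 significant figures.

2.2 g

The 3 doses were given 587, 384, 181 minutes ago.
Total = 2.02·(1/2)^(587/240) + 2.02·(1/2)^(384/240) + 2.02·(1/2)^(181/240)
      = 0.37075 + 0.66635 + 1.1976 ≈ 2.2347 g.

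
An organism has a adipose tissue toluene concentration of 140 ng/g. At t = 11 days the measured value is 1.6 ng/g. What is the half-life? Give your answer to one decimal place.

A/A₀ = 1.6/140 ≈ 0.011429.
n = log₂(87.5) ≈ 6.4512 half-lives elapsed in 11 days.
t½ = 11/6.4512 ≈ 1.7051 days.

1.7 days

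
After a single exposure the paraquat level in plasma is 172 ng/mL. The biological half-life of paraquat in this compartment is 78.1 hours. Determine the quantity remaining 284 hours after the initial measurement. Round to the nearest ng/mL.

14 ng/mL

Number of half-lives: n = 284/78.1 ≈ 3.6364.
Remaining = 172 × (1/2)^3.6364 = 172 × 0.080417 ≈ 13.832 ng/mL.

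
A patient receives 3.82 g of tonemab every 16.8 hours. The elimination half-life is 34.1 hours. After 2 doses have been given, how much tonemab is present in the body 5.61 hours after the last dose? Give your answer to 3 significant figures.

5.83 g

The 2 doses were given 22.41, 5.61 hours ago.
Total = 3.82·(1/2)^(22.41/34.1) + 3.82·(1/2)^(5.61/34.1)
      = 2.4223 + 3.4083 ≈ 5.8306 g.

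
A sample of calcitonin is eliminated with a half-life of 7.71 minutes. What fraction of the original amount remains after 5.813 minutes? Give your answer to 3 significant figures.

n = 5.813/7.71 ≈ 0.75396 half-lives.
Fraction remaining = (1/2)^0.75396 ≈ 0.59298.

0.593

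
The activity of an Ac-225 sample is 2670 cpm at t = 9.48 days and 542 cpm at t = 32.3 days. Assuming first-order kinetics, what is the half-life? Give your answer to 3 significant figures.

9.92 days

Over Δt = 32.3 − 9.48 = 22.82 days, the level fell by a factor of 2670/542 ≈ 4.9262.
n = log₂(4.9262) ≈ 2.3005 half-lives, so t½ = 22.82/2.3005 ≈ 9.9197 days.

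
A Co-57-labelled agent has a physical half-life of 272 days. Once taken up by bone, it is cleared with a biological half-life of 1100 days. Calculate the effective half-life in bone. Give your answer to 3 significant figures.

218 days

1/t_eff = 1/t_phys + 1/t_biol = 1/272 + 1/1100 = 0.0045856 per day.
t_eff = 272 × 1100 / (272 + 1100) ≈ 218.08 days.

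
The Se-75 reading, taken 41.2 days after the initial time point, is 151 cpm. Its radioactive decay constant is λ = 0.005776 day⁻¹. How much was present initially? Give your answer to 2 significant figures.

t½ = ln 2 / λ = 0.69315 / 0.005776 ≈ 120 days.
Number of half-lives elapsed: n = 41.2/120 ≈ 0.34332.
A₀ = A × 2^n = 151 × 2^0.34332 = 151 × 1.2687 ≈ 191.57 cpm.

190 cpm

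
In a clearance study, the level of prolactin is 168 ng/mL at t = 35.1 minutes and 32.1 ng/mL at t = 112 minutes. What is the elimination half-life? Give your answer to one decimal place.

32.2 minutes

Over Δt = 112 − 35.1 = 76.9 minutes, the level fell by a factor of 168/32.1 ≈ 5.2336.
n = log₂(5.2336) ≈ 2.3878 half-lives, so t½ = 76.9/2.3878 ≈ 32.205 minutes.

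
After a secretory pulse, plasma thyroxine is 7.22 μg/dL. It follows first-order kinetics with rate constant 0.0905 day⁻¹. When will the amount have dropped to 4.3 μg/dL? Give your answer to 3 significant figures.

t½ = ln 2 / λ = 0.69315 / 0.0905 ≈ 7.6591 days.
Fraction remaining = 4.3/7.22 ≈ 0.59557.
n = log₂(7.22/4.3) = ln(1.6791)/ln 2 ≈ 0.74766 half-lives.
t = n × t½ = 0.74766 × 7.6591 ≈ 5.7264 days.

5.73 days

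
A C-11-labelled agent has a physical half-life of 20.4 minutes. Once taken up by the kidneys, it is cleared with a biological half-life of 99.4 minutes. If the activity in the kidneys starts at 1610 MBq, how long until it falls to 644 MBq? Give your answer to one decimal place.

22.4 minutes

1/t_eff = 1/t_phys + 1/t_biol = 1/20.4 + 1/99.4 = 0.05908 per minute.
t_eff = 20.4 × 99.4 / (20.4 + 99.4) ≈ 16.926 minutes.
n = log₂(1610/644) ≈ 1.3219; t = 1.3219 × 16.926 ≈ 22.375 minutes.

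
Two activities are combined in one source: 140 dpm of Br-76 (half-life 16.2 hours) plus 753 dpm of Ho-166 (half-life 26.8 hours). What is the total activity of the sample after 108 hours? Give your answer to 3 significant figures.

Br-76: 140 × (1/2)^(108/16.2) = 140 × (1/2)^6.6667 ≈ 1.378 dpm.
Ho-166: 753 × (1/2)^(108/26.8) = 753 × (1/2)^4.0299 ≈ 46.099 dpm.
Total = 1.378 + 46.099 ≈ 47.477 dpm.

47.5 dpm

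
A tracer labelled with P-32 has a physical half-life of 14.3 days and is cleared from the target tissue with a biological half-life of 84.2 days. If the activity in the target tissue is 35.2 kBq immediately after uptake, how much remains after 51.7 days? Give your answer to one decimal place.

1/t_eff = 1/t_phys + 1/t_biol = 1/14.3 + 1/84.2 = 0.081807 per day.
t_eff = 14.3 × 84.2 / (14.3 + 84.2) ≈ 12.224 days.
Remaining = 35.2 × (1/2)^(51.7/12.224) = 35.2 × (1/2)^4.2294 ≈ 1.8766 kBq.

1.9 kBq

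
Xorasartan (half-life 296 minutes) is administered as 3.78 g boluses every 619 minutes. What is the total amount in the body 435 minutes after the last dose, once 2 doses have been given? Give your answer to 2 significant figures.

1.7 g

The 2 doses were given 1054, 435 minutes ago.
Total = 3.78·(1/2)^(1054/296) + 3.78·(1/2)^(435/296)
      = 0.32032 + 1.3649 ≈ 1.6852 g.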